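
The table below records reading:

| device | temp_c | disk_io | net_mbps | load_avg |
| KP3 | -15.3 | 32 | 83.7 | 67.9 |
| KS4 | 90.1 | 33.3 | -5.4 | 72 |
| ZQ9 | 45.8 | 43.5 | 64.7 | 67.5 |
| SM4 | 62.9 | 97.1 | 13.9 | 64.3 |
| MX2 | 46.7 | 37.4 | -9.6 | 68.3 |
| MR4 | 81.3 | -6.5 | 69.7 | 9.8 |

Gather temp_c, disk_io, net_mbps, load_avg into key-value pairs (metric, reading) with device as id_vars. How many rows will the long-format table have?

24

6 device values × 4 melted columns = 24 rows.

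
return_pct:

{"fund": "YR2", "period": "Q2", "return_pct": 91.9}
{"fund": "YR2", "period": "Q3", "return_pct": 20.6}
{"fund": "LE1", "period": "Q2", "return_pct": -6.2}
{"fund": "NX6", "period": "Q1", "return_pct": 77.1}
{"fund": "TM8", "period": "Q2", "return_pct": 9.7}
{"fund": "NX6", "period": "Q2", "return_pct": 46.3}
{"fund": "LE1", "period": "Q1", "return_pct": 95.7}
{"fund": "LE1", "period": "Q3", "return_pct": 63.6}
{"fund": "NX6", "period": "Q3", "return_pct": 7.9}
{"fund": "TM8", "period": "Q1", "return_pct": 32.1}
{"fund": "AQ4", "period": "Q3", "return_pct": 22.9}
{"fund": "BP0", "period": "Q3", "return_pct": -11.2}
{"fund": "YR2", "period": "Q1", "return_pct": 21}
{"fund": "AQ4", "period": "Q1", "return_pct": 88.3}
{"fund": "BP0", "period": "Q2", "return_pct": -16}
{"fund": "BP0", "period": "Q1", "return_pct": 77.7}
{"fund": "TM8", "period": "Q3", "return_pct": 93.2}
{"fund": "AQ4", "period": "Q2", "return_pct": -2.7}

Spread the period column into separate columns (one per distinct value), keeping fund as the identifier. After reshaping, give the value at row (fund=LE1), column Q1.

95.7

Wide layout: rows indexed by fund, columns are the 3 distinct period values (Q2, Q3, Q1).
Cell (fund=LE1, period=Q1) draws from the long row where fund=LE1 and period=Q1, which has return_pct=95.7.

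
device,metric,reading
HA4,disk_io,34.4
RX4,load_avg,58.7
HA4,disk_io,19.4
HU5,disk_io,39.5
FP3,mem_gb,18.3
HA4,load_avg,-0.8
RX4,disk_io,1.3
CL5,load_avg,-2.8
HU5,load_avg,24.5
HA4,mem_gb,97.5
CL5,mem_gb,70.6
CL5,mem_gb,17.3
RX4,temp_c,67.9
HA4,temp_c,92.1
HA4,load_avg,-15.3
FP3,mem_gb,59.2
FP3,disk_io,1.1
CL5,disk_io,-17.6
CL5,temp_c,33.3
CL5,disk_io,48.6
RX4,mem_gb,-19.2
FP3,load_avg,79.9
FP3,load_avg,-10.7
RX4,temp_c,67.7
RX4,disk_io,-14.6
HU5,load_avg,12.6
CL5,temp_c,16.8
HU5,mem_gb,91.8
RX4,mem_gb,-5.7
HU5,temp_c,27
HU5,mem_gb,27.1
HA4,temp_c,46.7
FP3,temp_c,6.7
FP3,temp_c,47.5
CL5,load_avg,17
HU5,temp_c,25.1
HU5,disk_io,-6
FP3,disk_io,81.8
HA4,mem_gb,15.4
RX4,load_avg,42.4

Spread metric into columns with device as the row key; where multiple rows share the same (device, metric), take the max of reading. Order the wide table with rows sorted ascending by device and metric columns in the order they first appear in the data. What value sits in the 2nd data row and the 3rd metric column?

With rows sorted ascending by device, row 2 is device=FP3. metric columns in first-appearance order: disk_io, load_avg, mem_gb, temp_c; column 3 is mem_gb.
Long rows with device=FP3, metric=mem_gb: max(18.3, 59.2) = 59.2.

59.2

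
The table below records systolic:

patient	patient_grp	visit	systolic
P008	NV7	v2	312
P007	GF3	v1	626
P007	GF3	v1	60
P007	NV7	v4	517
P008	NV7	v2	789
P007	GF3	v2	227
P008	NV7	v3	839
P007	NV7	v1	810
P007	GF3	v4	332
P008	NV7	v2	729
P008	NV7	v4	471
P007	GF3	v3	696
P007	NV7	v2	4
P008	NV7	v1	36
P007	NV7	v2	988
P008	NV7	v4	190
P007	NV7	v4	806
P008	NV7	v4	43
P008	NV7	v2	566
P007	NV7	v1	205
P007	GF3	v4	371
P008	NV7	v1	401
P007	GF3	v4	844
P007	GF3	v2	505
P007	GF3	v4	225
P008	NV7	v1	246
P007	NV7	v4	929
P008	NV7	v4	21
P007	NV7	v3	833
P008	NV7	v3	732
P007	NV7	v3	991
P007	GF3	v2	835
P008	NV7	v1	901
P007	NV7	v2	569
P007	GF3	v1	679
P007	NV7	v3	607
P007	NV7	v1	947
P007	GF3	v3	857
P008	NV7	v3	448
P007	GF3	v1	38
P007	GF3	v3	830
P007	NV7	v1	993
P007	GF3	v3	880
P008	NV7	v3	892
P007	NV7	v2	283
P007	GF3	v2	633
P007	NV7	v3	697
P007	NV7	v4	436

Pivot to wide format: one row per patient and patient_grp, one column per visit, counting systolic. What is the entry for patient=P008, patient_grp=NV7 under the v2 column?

Rows with patient=P008, patient_grp=NV7 and visit=v2: systolic values are 312, 789, 729, 566.
4 rows match — count = 4.

4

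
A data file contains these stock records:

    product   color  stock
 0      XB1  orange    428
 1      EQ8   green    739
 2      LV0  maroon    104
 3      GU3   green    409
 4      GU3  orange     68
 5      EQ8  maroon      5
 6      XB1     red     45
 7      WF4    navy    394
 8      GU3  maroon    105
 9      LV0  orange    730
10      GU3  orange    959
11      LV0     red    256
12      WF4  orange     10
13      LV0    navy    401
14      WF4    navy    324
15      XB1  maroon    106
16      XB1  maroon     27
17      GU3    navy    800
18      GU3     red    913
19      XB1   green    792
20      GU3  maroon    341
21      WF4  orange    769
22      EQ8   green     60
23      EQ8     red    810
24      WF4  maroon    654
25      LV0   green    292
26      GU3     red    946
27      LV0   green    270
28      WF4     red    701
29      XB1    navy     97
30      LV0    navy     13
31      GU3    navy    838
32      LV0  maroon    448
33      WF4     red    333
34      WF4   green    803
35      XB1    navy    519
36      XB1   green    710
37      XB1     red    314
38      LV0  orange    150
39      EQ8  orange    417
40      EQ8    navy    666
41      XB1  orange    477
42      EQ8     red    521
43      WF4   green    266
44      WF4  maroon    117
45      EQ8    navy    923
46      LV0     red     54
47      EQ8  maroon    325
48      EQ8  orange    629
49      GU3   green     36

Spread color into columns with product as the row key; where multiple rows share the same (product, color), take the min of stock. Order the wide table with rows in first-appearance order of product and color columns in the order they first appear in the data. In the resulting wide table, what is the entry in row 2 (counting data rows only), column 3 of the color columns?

With rows in first-appearance order of product, row 2 is product=EQ8. color columns in first-appearance order: orange, green, maroon, red, navy; column 3 is maroon.
Long rows with product=EQ8, color=maroon: min(5, 325) = 5.

5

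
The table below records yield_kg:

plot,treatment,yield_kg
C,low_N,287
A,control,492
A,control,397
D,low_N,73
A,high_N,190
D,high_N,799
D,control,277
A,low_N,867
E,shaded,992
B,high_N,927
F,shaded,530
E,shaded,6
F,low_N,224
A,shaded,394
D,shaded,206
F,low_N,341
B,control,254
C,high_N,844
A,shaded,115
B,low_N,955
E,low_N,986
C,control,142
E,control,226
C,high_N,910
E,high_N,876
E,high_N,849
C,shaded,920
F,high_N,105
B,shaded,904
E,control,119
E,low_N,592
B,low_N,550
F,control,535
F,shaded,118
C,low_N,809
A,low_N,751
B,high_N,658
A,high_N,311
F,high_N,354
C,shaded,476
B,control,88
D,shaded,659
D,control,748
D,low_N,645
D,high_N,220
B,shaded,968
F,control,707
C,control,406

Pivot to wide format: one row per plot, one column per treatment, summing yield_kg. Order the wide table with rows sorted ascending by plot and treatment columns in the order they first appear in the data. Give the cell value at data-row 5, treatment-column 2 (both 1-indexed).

345

With rows sorted ascending by plot, row 5 is plot=E. treatment columns in first-appearance order: low_N, control, high_N, shaded; column 2 is control.
Long rows with plot=E, treatment=control: 226 + 119 = 345.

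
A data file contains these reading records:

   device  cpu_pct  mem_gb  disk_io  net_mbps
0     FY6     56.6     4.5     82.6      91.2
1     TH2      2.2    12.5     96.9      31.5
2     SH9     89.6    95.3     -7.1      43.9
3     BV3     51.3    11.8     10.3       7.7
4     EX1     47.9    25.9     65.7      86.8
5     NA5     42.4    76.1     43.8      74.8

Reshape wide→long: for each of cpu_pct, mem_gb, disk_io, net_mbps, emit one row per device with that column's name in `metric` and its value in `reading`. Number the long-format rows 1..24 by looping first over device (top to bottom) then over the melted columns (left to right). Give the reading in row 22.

76.1

24 rows total (6 × 4). Row 22: index ⌊(22-1)/4⌋ = 5 into device → NA5; (22-1) mod 4 = 1 into the melted columns → mem_gb.
So row 22 is (NA5, mem_gb, 76.1); reading = 76.1.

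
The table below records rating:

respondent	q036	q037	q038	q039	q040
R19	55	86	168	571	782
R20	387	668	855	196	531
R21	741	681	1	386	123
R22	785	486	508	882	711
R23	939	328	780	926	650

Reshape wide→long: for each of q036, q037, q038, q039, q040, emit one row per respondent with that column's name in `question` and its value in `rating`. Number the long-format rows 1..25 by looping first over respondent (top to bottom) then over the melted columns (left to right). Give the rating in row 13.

25 rows total (5 × 5). Row 13: index ⌊(13-1)/5⌋ = 2 into respondent → R21; (13-1) mod 5 = 2 into the melted columns → q038.
So row 13 is (R21, q038, 1); rating = 1.

1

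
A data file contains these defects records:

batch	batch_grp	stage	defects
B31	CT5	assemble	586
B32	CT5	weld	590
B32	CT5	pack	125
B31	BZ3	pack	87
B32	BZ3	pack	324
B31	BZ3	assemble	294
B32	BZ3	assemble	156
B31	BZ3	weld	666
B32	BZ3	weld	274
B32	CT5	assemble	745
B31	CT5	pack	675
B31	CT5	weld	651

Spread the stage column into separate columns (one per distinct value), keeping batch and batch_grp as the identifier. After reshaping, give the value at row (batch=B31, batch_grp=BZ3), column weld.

Wide layout: rows indexed by batch and batch_grp, columns are the 3 distinct stage values (assemble, weld, pack).
Cell (batch=B31, batch_grp=BZ3, stage=weld) draws from the long row where batch=B31, batch_grp=BZ3 and stage=weld, which has defects=666.

666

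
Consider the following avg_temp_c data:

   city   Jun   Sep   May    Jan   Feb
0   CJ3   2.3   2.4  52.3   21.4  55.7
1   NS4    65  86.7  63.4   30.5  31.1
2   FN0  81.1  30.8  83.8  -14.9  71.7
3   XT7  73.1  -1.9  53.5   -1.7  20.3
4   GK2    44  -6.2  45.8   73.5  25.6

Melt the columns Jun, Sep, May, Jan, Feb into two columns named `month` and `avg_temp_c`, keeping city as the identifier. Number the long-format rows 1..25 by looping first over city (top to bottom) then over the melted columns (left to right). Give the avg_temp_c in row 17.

-1.9

25 rows total (5 × 5). Row 17: index ⌊(17-1)/5⌋ = 3 into city → XT7; (17-1) mod 5 = 1 into the melted columns → Sep.
So row 17 is (XT7, Sep, -1.9); avg_temp_c = -1.9.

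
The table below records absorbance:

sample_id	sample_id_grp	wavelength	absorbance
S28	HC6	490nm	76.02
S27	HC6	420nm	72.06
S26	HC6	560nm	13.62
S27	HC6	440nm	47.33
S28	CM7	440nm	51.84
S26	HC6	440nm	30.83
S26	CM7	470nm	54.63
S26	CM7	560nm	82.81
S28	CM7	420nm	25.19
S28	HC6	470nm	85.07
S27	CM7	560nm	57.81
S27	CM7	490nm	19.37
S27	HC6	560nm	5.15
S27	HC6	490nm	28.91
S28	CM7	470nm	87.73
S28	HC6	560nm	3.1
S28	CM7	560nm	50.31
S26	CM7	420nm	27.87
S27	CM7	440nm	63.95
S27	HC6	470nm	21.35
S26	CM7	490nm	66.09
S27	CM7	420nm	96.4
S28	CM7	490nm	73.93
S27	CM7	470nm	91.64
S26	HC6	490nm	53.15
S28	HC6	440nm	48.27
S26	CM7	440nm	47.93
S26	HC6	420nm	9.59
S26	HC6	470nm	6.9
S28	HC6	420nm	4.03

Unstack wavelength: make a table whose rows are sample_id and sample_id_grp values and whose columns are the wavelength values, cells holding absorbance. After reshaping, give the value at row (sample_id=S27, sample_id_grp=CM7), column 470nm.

91.64

Wide layout: rows indexed by sample_id and sample_id_grp, columns are the 5 distinct wavelength values (490nm, 420nm, 560nm, 440nm, 470nm).
Cell (sample_id=S27, sample_id_grp=CM7, wavelength=470nm) draws from the long row where sample_id=S27, sample_id_grp=CM7 and wavelength=470nm, which has absorbance=91.64.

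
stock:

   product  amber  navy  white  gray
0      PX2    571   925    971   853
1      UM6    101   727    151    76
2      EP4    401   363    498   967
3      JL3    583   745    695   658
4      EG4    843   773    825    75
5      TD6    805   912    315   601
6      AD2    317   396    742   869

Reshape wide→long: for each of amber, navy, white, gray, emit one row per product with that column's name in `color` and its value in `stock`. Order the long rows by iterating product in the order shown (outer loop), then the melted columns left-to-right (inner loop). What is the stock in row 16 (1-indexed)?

28 rows total (7 × 4). Row 16: index ⌊(16-1)/4⌋ = 3 into product → JL3; (16-1) mod 4 = 3 into the melted columns → gray.
So row 16 is (JL3, gray, 658); stock = 658.

658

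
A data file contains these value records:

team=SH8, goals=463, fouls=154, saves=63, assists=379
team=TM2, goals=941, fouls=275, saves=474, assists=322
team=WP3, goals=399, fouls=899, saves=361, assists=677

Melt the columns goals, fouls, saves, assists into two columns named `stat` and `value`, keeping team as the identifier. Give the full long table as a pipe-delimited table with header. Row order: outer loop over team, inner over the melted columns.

| team | stat | value |
| SH8 | goals | 463 |
| SH8 | fouls | 154 |
| SH8 | saves | 63 |
| SH8 | assists | 379 |
| TM2 | goals | 941 |
| TM2 | fouls | 275 |
| TM2 | saves | 474 |
| TM2 | assists | 322 |
| WP3 | goals | 399 |
| WP3 | fouls | 899 |
| WP3 | saves | 361 |
| WP3 | assists | 677 |

Each (team, column) pair becomes one row: 3 × 4 = 12 rows.
For example, (SH8, goals) → value=463.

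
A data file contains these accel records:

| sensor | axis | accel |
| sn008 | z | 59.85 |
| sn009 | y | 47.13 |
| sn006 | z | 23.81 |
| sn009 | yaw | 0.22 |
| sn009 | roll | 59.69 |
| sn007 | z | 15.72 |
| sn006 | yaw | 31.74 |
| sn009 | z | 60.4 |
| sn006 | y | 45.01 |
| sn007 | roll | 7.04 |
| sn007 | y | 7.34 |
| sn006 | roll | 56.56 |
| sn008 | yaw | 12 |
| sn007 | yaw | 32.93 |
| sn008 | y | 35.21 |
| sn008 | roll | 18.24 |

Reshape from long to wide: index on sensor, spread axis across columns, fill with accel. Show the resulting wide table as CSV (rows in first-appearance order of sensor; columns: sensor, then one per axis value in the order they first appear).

Columns: sensor plus the 4 distinct axis values (z, y, yaw, roll).
For example, row sn008 column z takes accel=59.85 from the long row (sn008, z).

sensor,z,y,yaw,roll
sn008,59.85,35.21,12,18.24
sn009,60.4,47.13,0.22,59.69
sn006,23.81,45.01,31.74,56.56
sn007,15.72,7.34,32.93,7.04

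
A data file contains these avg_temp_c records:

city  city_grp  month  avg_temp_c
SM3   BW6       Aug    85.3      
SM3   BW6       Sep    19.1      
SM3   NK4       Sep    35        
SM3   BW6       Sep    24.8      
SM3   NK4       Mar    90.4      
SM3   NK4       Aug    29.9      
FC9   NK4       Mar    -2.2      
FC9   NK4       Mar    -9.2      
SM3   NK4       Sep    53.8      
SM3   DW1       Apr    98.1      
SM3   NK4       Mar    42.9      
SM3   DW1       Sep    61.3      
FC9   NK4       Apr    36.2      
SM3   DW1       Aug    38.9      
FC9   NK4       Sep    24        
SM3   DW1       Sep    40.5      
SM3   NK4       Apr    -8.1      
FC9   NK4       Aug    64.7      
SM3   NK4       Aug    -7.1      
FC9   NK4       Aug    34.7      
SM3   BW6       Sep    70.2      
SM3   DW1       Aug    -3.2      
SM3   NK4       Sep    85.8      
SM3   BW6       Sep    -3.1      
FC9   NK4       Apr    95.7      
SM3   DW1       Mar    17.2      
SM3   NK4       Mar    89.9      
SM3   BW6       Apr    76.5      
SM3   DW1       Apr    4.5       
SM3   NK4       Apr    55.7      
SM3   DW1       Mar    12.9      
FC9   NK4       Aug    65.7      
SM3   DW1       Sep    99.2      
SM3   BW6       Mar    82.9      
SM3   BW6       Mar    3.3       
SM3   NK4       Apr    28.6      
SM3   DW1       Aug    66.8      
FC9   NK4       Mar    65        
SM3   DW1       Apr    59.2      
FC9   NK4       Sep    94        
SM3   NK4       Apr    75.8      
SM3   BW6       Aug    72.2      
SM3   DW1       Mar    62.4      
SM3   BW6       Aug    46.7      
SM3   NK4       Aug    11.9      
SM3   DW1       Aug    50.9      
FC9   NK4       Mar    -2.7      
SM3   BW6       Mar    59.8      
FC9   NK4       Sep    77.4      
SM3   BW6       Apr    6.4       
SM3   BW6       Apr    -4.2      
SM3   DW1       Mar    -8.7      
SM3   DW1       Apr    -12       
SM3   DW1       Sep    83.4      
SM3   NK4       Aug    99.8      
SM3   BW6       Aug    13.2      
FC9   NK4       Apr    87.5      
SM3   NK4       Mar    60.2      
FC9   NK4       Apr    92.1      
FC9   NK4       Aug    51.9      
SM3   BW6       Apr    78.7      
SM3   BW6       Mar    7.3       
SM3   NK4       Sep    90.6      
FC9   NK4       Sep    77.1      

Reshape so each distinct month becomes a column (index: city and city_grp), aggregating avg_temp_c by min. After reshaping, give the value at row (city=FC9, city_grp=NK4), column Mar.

Rows with city=FC9, city_grp=NK4 and month=Mar: avg_temp_c values are -2.2, -9.2, 65, -2.7.
min(-2.2, -9.2, 65, -2.7) = -9.2.

-9.2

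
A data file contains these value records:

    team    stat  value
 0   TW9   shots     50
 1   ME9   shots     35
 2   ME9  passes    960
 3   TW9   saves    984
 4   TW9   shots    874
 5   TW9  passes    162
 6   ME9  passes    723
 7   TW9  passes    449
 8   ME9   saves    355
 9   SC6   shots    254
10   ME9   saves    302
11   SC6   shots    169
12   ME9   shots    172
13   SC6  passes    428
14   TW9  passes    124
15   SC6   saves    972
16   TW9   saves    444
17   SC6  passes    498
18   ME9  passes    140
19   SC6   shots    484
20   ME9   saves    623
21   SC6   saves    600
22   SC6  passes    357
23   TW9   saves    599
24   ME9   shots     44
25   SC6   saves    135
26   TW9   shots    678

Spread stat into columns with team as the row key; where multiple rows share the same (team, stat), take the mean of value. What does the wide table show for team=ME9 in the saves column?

426.67

Rows with team=ME9 and stat=saves: value values are 355, 302, 623.
(355 + 302 + 623) / 3 = 426.67.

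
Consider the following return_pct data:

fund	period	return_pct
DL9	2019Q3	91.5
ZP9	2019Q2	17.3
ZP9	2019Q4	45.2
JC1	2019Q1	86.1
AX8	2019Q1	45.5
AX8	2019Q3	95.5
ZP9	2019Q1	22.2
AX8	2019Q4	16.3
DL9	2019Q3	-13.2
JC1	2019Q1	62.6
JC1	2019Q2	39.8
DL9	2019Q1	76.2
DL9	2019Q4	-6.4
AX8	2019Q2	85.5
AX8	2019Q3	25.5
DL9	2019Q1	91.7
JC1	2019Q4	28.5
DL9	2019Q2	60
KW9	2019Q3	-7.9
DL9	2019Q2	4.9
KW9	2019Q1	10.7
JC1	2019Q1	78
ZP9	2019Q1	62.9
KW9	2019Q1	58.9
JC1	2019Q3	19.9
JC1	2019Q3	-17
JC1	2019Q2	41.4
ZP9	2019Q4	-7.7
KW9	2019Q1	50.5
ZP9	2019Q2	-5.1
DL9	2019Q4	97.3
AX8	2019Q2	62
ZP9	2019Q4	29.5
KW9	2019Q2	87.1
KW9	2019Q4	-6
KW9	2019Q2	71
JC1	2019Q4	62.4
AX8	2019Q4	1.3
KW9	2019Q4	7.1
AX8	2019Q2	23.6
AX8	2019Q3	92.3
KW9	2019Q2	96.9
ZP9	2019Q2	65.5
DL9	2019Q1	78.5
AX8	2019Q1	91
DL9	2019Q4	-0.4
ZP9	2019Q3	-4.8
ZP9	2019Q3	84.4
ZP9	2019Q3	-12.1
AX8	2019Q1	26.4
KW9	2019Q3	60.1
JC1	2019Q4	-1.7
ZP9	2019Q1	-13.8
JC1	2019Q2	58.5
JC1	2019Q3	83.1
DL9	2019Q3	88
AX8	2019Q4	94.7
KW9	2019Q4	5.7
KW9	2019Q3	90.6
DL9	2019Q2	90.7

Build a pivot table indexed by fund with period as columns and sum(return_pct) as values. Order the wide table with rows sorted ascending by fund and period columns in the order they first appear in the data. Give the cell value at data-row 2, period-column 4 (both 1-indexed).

246.4

With rows sorted ascending by fund, row 2 is fund=DL9. period columns in first-appearance order: 2019Q3, 2019Q2, 2019Q4, 2019Q1; column 4 is 2019Q1.
Long rows with fund=DL9, period=2019Q1: 76.2 + 91.7 + 78.5 = 246.4.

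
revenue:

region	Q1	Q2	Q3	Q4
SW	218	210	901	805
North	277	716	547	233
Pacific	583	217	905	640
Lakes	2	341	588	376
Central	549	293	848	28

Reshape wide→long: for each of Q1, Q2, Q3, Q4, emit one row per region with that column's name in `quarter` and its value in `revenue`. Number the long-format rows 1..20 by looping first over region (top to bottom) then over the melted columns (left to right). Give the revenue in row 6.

716

20 rows total (5 × 4). Row 6: index ⌊(6-1)/4⌋ = 1 into region → North; (6-1) mod 4 = 1 into the melted columns → Q2.
So row 6 is (North, Q2, 716); revenue = 716.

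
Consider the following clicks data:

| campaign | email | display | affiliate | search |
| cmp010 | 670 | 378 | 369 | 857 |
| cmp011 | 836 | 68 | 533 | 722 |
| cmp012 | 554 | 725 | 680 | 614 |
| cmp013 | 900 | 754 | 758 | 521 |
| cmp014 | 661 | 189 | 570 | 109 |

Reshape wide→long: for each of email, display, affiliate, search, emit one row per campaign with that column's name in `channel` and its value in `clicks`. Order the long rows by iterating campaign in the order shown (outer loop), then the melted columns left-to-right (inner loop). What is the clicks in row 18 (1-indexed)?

189

20 rows total (5 × 4). Row 18: index ⌊(18-1)/4⌋ = 4 into campaign → cmp014; (18-1) mod 4 = 1 into the melted columns → display.
So row 18 is (cmp014, display, 189); clicks = 189.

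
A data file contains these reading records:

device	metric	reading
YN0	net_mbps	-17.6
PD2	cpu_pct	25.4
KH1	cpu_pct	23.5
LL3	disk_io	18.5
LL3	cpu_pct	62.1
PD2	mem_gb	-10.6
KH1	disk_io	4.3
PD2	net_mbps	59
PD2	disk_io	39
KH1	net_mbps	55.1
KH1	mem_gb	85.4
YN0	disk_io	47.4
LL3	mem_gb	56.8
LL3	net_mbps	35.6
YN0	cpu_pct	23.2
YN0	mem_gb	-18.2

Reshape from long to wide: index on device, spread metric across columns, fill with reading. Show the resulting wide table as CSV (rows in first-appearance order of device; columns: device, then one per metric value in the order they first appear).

Columns: device plus the 4 distinct metric values (net_mbps, cpu_pct, disk_io, mem_gb).
For example, row YN0 column net_mbps takes reading=-17.6 from the long row (YN0, net_mbps).

device,net_mbps,cpu_pct,disk_io,mem_gb
YN0,-17.6,23.2,47.4,-18.2
PD2,59,25.4,39,-10.6
KH1,55.1,23.5,4.3,85.4
LL3,35.6,62.1,18.5,56.8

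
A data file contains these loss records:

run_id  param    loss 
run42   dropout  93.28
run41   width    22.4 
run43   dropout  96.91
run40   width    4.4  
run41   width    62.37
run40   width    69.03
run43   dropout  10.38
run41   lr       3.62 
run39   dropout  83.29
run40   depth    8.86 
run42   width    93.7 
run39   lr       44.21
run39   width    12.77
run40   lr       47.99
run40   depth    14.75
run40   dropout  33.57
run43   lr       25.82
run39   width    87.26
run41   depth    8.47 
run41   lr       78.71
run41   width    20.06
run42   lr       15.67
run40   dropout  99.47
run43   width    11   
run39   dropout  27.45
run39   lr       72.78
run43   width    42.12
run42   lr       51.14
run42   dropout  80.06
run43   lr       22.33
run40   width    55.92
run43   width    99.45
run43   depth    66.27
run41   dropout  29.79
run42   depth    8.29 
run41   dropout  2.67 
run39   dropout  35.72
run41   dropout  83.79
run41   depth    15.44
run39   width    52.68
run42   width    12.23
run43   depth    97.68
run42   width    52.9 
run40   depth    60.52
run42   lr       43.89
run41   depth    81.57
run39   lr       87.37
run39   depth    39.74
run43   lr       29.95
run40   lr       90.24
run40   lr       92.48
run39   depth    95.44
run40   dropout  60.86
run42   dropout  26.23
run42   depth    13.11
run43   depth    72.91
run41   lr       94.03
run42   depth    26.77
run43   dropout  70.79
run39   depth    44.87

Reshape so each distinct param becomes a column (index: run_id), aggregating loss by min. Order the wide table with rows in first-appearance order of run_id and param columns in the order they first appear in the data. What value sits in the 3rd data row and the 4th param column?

66.27

With rows in first-appearance order of run_id, row 3 is run_id=run43. param columns in first-appearance order: dropout, width, lr, depth; column 4 is depth.
Long rows with run_id=run43, param=depth: min(66.27, 97.68, 72.91) = 66.27.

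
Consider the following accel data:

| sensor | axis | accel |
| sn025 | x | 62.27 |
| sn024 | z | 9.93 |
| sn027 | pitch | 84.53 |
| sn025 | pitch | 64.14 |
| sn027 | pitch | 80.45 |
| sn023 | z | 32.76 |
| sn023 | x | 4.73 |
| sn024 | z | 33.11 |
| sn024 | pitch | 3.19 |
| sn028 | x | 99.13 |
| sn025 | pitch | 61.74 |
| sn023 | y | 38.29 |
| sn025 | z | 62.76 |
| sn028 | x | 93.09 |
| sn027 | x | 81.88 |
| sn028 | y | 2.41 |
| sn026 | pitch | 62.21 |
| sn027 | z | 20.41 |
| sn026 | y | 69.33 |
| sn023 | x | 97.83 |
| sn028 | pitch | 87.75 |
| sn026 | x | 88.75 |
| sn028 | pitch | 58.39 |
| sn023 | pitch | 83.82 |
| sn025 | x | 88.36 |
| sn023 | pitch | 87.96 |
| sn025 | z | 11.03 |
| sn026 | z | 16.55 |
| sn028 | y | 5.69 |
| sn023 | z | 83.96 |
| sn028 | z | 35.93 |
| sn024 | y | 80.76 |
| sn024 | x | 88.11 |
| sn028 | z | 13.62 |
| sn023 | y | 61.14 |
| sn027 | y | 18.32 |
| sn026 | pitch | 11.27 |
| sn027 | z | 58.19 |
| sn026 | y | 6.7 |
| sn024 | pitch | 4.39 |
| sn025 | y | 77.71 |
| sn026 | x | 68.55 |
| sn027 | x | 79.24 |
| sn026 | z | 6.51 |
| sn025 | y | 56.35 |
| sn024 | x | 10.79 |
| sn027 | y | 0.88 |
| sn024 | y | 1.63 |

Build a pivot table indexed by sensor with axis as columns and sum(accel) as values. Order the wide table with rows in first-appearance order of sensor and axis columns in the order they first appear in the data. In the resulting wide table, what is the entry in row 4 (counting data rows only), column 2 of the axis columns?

With rows in first-appearance order of sensor, row 4 is sensor=sn023. axis columns in first-appearance order: x, z, pitch, y; column 2 is z.
Long rows with sensor=sn023, axis=z: 32.76 + 83.96 = 116.72.

116.72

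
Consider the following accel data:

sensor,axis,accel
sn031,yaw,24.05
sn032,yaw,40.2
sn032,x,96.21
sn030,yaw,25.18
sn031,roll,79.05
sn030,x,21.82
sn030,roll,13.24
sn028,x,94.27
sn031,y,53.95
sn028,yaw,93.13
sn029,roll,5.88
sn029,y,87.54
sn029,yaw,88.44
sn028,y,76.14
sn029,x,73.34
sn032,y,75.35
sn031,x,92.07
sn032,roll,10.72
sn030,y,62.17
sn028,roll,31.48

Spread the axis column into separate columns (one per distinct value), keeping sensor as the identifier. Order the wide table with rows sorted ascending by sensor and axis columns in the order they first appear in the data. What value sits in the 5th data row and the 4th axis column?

75.35

With rows sorted ascending by sensor, row 5 is sensor=sn032. axis columns in first-appearance order: yaw, x, roll, y; column 4 is y.
Long rows with sensor=sn032, axis=y: accel = 75.35.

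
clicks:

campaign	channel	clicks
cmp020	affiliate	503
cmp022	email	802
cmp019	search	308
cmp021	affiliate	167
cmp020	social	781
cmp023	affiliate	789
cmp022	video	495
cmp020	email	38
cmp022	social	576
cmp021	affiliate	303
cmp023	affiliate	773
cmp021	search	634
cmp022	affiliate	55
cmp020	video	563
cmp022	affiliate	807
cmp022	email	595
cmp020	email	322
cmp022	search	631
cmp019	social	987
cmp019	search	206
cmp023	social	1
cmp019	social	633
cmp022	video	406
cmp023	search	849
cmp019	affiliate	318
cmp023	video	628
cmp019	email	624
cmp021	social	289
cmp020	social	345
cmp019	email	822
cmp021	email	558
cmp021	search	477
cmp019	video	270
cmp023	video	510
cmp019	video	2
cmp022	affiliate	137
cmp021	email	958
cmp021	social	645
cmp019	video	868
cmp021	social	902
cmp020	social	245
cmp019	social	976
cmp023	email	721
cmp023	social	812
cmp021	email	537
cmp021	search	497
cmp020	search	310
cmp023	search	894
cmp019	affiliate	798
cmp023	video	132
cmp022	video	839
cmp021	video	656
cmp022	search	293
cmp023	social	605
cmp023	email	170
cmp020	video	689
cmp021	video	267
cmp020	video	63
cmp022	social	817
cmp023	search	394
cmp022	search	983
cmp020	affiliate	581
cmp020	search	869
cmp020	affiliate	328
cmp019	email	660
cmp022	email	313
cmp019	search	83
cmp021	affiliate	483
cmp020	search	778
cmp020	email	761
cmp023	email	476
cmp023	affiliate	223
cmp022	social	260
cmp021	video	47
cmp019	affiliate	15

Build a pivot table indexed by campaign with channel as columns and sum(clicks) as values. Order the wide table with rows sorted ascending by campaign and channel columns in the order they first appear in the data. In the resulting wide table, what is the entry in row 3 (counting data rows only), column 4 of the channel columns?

1836

With rows sorted ascending by campaign, row 3 is campaign=cmp021. channel columns in first-appearance order: affiliate, email, search, social, video; column 4 is social.
Long rows with campaign=cmp021, channel=social: 289 + 645 + 902 = 1836.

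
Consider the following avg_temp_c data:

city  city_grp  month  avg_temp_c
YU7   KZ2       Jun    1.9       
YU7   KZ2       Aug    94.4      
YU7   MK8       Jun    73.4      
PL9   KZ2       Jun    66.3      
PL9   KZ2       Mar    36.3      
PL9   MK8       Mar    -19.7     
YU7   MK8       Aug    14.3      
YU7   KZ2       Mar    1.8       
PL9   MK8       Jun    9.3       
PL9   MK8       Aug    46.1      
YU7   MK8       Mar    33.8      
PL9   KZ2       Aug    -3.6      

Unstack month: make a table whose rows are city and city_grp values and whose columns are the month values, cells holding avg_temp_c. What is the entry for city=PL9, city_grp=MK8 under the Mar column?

Wide layout: rows indexed by city and city_grp, columns are the 3 distinct month values (Jun, Aug, Mar).
Cell (city=PL9, city_grp=MK8, month=Mar) draws from the long row where city=PL9, city_grp=MK8 and month=Mar, which has avg_temp_c=-19.7.

-19.7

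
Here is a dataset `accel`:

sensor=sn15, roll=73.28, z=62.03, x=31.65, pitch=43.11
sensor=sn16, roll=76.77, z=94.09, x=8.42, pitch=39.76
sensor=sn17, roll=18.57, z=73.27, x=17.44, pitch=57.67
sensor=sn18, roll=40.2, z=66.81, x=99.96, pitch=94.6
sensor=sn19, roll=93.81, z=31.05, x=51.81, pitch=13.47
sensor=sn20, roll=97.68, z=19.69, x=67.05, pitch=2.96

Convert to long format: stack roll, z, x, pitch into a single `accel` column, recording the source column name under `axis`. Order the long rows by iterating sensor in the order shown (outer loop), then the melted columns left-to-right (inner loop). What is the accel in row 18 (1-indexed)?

31.05

24 rows total (6 × 4). Row 18: index ⌊(18-1)/4⌋ = 4 into sensor → sn19; (18-1) mod 4 = 1 into the melted columns → z.
So row 18 is (sn19, z, 31.05); accel = 31.05.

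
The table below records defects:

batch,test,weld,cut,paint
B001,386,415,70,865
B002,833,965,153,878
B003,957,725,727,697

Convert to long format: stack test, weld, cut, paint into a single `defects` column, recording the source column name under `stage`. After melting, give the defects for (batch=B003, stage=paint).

697

Unpivoting turns each (batch, wide-column) pair into one long row.
The wide cell at row B003, column paint holds 697, so the long row (B003, paint) has defects=697.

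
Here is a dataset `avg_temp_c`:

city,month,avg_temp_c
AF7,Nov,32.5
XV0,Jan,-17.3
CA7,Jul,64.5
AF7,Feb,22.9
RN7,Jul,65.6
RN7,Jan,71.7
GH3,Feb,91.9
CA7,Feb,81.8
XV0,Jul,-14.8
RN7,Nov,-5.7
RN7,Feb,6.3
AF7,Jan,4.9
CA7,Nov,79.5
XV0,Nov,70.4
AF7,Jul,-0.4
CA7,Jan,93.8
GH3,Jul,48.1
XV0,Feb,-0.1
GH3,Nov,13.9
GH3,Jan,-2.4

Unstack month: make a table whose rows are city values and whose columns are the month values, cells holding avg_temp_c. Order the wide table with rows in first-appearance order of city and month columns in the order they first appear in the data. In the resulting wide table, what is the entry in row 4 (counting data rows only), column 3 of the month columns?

With rows in first-appearance order of city, row 4 is city=RN7. month columns in first-appearance order: Nov, Jan, Jul, Feb; column 3 is Jul.
Long rows with city=RN7, month=Jul: avg_temp_c = 65.6.

65.6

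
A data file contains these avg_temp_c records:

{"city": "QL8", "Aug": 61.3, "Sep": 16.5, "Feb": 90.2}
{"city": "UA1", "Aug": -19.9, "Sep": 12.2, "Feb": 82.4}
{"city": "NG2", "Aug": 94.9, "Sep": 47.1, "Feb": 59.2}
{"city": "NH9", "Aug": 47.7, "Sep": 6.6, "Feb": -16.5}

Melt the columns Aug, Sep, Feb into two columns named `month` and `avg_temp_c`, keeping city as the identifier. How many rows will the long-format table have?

12

4 city values × 3 melted columns = 12 rows.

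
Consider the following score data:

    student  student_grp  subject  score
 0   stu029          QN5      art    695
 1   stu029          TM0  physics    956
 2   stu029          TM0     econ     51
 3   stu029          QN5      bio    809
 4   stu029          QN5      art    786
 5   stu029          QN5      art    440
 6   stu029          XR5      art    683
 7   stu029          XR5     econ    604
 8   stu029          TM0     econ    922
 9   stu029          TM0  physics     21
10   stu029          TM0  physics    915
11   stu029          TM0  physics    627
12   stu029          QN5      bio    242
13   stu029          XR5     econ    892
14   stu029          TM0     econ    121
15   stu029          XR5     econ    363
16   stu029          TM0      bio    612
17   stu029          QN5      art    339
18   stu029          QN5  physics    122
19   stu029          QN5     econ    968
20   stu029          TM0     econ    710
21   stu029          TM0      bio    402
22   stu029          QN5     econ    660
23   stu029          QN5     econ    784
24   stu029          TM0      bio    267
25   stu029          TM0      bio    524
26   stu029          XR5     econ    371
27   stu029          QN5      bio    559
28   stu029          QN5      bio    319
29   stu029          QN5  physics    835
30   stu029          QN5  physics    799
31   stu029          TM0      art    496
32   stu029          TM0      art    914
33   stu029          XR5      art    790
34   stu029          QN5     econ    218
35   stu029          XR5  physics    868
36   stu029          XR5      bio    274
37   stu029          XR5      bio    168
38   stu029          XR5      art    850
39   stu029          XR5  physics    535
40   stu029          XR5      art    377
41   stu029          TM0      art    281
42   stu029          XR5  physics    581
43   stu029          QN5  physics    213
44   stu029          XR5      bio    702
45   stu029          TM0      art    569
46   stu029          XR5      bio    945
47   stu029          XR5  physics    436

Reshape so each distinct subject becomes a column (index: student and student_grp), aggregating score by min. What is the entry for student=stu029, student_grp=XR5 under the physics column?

436

Rows with student=stu029, student_grp=XR5 and subject=physics: score values are 868, 535, 581, 436.
min(868, 535, 581, 436) = 436.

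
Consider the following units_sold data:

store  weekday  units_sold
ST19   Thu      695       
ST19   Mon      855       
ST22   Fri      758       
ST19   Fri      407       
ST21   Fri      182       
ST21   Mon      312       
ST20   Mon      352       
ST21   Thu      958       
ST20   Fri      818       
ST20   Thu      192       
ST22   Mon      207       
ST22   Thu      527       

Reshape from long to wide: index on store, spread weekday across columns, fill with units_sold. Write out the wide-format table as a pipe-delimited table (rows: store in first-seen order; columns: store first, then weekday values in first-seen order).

| store | Thu | Mon | Fri |
| ST19 | 695 | 855 | 407 |
| ST22 | 527 | 207 | 758 |
| ST21 | 958 | 312 | 182 |
| ST20 | 192 | 352 | 818 |

Columns: store plus the 3 distinct weekday values (Thu, Mon, Fri).
For example, row ST19 column Thu takes units_sold=695 from the long row (ST19, Thu).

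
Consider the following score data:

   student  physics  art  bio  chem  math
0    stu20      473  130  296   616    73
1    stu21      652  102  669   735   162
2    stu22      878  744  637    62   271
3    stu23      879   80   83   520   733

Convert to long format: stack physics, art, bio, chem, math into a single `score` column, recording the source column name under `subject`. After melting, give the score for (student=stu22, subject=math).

271

Unpivoting turns each (student, wide-column) pair into one long row.
The wide cell at row stu22, column math holds 271, so the long row (stu22, math) has score=271.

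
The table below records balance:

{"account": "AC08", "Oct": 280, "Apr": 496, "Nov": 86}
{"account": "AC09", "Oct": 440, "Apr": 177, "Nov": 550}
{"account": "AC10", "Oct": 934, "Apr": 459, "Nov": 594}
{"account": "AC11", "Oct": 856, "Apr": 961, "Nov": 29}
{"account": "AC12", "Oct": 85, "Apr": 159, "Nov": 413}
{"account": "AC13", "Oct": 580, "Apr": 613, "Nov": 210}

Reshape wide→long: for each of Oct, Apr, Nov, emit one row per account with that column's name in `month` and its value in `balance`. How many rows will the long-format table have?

18

6 account values × 3 melted columns = 18 rows.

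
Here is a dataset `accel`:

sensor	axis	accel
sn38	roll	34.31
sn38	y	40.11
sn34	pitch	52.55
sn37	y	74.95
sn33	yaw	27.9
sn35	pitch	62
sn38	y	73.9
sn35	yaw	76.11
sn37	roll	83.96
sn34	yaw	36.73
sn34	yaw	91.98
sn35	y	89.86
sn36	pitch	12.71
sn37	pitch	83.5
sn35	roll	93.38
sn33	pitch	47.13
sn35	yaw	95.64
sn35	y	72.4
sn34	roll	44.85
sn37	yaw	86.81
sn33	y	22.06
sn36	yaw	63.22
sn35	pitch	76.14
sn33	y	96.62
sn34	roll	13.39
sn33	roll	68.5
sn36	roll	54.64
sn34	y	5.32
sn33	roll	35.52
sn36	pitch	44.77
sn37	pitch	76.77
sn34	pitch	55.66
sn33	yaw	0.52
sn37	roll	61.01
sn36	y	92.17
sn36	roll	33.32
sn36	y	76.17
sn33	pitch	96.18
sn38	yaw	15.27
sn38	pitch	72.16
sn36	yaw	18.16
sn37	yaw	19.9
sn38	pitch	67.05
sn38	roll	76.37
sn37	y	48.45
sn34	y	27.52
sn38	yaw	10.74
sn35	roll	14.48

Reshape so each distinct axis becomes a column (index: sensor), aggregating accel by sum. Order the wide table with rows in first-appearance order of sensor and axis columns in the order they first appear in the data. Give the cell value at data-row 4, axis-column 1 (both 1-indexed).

104.02

With rows in first-appearance order of sensor, row 4 is sensor=sn33. axis columns in first-appearance order: roll, y, pitch, yaw; column 1 is roll.
Long rows with sensor=sn33, axis=roll: 68.5 + 35.52 = 104.02.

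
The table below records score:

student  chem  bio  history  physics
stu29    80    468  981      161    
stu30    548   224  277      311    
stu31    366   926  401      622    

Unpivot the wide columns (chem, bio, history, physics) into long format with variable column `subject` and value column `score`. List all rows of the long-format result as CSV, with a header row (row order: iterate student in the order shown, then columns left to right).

Each (student, column) pair becomes one row: 3 × 4 = 12 rows.
For example, (stu29, chem) → score=80.

student,subject,score
stu29,chem,80
stu29,bio,468
stu29,history,981
stu29,physics,161
stu30,chem,548
stu30,bio,224
stu30,history,277
stu30,physics,311
stu31,chem,366
stu31,bio,926
stu31,history,401
stu31,physics,622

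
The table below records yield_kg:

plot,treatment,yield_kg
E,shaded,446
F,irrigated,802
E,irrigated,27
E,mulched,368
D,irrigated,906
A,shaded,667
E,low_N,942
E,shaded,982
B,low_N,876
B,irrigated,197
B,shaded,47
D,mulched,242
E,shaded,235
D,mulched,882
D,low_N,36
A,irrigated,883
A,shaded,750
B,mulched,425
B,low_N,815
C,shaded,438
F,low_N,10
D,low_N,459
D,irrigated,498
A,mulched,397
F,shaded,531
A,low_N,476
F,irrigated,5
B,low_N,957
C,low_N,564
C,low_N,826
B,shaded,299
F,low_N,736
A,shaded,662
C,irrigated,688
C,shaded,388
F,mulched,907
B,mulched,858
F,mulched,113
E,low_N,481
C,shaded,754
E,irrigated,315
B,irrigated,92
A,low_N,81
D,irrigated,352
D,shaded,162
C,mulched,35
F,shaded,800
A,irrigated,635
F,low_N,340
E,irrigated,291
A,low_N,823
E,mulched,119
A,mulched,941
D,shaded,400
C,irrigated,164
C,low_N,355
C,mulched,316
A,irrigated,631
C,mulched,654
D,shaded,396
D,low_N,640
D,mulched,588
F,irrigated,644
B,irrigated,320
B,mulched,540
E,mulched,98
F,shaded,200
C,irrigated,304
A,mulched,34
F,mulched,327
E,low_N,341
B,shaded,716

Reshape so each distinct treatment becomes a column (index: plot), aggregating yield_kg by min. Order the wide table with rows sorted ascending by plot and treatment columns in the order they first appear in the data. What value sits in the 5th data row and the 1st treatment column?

235

With rows sorted ascending by plot, row 5 is plot=E. treatment columns in first-appearance order: shaded, irrigated, mulched, low_N; column 1 is shaded.
Long rows with plot=E, treatment=shaded: min(446, 982, 235) = 235.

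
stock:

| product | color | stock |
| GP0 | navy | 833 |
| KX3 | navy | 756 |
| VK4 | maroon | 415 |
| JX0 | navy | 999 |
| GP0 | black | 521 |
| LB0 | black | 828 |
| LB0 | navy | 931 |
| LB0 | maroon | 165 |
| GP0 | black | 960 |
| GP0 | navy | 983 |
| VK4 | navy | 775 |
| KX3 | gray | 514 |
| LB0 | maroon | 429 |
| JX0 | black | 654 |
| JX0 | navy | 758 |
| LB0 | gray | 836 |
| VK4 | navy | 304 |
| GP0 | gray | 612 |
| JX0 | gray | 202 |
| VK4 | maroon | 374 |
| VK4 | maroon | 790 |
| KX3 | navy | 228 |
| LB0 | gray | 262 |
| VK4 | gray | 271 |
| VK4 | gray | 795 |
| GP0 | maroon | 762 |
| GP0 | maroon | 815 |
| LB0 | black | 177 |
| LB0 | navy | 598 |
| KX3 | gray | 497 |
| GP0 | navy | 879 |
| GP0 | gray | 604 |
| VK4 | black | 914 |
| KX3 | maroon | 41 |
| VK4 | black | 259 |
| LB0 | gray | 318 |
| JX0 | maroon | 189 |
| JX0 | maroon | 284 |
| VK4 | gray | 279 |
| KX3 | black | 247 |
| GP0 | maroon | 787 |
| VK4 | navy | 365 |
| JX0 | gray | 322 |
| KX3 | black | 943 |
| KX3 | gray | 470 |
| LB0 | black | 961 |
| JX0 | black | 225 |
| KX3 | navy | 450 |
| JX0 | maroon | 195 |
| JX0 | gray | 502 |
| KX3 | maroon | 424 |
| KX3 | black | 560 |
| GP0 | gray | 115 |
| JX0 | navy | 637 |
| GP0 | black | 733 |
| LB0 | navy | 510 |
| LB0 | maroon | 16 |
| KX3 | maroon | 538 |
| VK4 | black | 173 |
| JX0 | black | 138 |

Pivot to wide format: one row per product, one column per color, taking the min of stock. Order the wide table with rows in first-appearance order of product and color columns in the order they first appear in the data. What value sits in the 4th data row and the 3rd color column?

138

With rows in first-appearance order of product, row 4 is product=JX0. color columns in first-appearance order: navy, maroon, black, gray; column 3 is black.
Long rows with product=JX0, color=black: min(654, 225, 138) = 138.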